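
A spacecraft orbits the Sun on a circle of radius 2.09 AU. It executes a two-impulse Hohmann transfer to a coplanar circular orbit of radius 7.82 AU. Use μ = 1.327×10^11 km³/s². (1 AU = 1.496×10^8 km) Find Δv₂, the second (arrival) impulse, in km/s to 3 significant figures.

In km: r₁ = 2.09 × 1.496×10^8 = 3.12664×10^8 km; r₂ = 7.82 × 1.496×10^8 = 1.169872×10^9 km.
The Hohmann ellipse has a_t = (r₁ + r₂)/2 = 7.41268×10^8 km.
Circular speed at r = 1.169872×10^9 km: v_c = √(μ/r) = 10.65 km/s.
Transfer-orbit speed at the same r (vis-viva, a = a_t): v_t = √[μ(2/r − 1/a_t)] = 6.917 km/s.
Δv₂ = |v_t − v_c| = |6.917 − 10.65| = 3.733 km/s.

Δv₂ = 3.73 km/s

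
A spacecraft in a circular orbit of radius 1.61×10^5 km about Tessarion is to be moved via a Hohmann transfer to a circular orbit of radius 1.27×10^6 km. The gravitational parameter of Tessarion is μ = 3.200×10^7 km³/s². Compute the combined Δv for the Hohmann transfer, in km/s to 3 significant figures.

Transfer-ellipse semi-major axis a_t = (r₁ + r₂)/2 = (1.610×10^5 + 1.270×10^6)/2 = 7.155×10^5 km.
Circular speed at r₁: v₁ = √(μ/r₁) = √(3.200×10^7/1.610×10^5) = 14.0981 km/s.
On the transfer ellipse at r₁, vis-viva gives v_p = √[μ(2/r₁ − 1/a_t)] = 18.7827 km/s.
First burn Δv₁ = |v_p − v₁| = 4.6846 km/s.
Circular speed at r₂: v₂ = √(μ/r₂) = 5.0196 km/s.
Transfer-orbit speed at r₂: v_a = √[μ(2/r₂ − 1/a_t)] = 2.3811 km/s.
Second burn Δv₂ = |v₂ − v_a| = 2.6385 km/s.
Total Δv = Δv₁ + Δv₂ = 7.323 km/s.

Δv = 7.32 km/s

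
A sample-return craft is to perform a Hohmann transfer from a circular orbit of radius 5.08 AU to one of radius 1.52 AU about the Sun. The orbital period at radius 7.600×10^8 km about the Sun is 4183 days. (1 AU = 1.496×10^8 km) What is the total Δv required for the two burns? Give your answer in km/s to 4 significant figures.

From Kepler's third law T² = 4π²r³/μ at r = 7.600×10^8 km, T = 4183 days = 4183 × 86400 s = 3.614112×10^8 s: μ = 4π²r³/T² = 1.32678×10^11 km³/s².
In km: r₁ = 5.08 × 1.496×10^8 = 7.59968×10^8 km; r₂ = 1.52 × 1.496×10^8 = 2.27392×10^8 km.
Semi-major axis of the transfer orbit: a_t = (7.59968×10^8 + 2.27392×10^8)/2 = 4.9368×10^8 km.
At r₁ the circular-orbit speed is v₁ = √(μ/r₁) = 13.213 km/s.
On the transfer ellipse at r₁, vis-viva gives v_a = √[μ(2/r₁ − 1/a_t)] = 8.9674 km/s.
First burn Δv₁ = |v_a − v₁| = 4.246 km/s.
At r₂, v₂ = √(μ/r₂) = 24.155 km/s.
Transfer-orbit speed at r₂: v_p = √[μ(2/r₂ − 1/a_t)] = 29.970 km/s.
Second burn Δv₂ = |v₂ − v_p| = 5.815 km/s.
Total Δv = Δv₁ + Δv₂ = 10.06 km/s.

Δv = 10.06 km/s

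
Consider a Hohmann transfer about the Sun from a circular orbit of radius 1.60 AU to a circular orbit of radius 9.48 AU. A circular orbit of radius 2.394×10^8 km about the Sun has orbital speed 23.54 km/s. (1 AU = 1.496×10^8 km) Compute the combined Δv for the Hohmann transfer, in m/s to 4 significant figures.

From the circular-orbit relation v² = μ/r at r = 2.394×10^8 km: μ = v²r = (23.54)² × 2.394×10^8 = 1.32659×10^11 km³/s².
In km: r₁ = 1.60 × 1.496×10^8 = 2.3936×10^8 km; r₂ = 9.48 × 1.496×10^8 = 1.418208×10^9 km.
The Hohmann ellipse has a_t = (r₁ + r₂)/2 = 8.28784×10^8 km.
At r₁ the circular-orbit speed is v₁ = √(μ/r₁) = 23.542 km/s.
Transfer-orbit speed at r₁ (vis-viva equation): v_p = √[μ(2/r₁ − 1/a_t)] = 30.796 km/s.
First burn Δv₁ = |v_p − v₁| = 7.254 km/s.
Circular speed at r₂: v₂ = √(μ/r₂) = 9.672 km/s.
Transfer-orbit speed at r₂: v_a = √[μ(2/r₂ − 1/a_t)] = 5.198 km/s.
Second burn Δv₂ = |v₂ − v_a| = 4.474 km/s.
Δv = Δv₁ + Δv₂ = 7.254 + 4.474 = 11.73 km/s.

Δv = 11730 m/s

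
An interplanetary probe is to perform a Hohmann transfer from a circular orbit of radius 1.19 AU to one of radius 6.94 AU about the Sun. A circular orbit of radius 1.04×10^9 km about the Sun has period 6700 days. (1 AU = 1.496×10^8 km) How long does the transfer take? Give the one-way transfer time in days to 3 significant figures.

t = 1500 days

From Kepler's third law T² = 4π²r³/μ at r = 1.04×10^9 km, T = 6700 days = 6700 × 86400 s = 5.7888×10^8 s: μ = 4π²r³/T² = 1.32520×10^11 km³/s².
In km: r₁ = 1.19 × 1.496×10^8 = 1.78024×10^8 km; r₂ = 6.94 × 1.496×10^8 = 1.038224×10^9 km.
Semi-major axis of the transfer orbit: a_t = (1.78024×10^8 + 1.038224×10^9)/2 = 6.08124×10^8 km.
By Kepler's third law the transfer-orbit period is T = 2π√(a_t³/μ), so t = T/2 = 1.294×10^8 s.
Converting: 1.294×10^8 s ÷ 86400 s/day = 1500 days.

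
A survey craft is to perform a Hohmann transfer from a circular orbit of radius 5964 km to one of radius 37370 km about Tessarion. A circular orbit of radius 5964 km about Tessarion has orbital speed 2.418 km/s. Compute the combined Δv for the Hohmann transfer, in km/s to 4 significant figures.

From the circular-orbit relation v² = μ/r at r = 5964 km: μ = v²r = (2.418)² × 5964 = 34869.9 km³/s².
The Hohmann ellipse has a_t = (r₁ + r₂)/2 = 21667 km.
Circular speed at r₁: v₁ = √(μ/r₁) = √(34869.9/5964) = 2.4180 km/s.
Transfer-orbit speed at r₁ (vis-viva equation): v_p = √[μ(2/r₁ − 1/a_t)] = 3.1755 km/s.
First burn Δv₁ = |v_p − v₁| = 0.7575 km/s.
At r₂, v₂ = √(μ/r₂) = 0.9660 km/s.
Transfer-orbit speed at r₂: v_a = √[μ(2/r₂ − 1/a_t)] = 0.5068 km/s.
Second burn Δv₂ = |v₂ − v_a| = 0.4592 km/s.
Δv = Δv₁ + Δv₂ = 0.7575 + 0.4592 = 1.217 km/s.

Δv = 1.217 km/s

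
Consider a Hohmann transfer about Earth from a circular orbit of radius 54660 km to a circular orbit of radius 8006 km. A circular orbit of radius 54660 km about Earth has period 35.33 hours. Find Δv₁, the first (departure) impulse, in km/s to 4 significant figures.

From Kepler's third law T² = 4π²r³/μ at r = 54660 km, T = 35.33 hours = 35.33 × 3600 s = 1.27188×10^5 s: μ = 4π²r³/T² = 3.98544×10^5 km³/s².
Semi-major axis of the transfer orbit: a_t = (54660 + 8006)/2 = 31333 km.
Circular speed at r = 54660 km: v_c = √(μ/r) = 2.700 km/s.
Transfer-orbit speed at the same r (vis-viva, a = a_t): v_t = √[μ(2/r − 1/a_t)] = 1.365 km/s.
Δv₁ = |v_t − v_c| = |1.365 − 2.700| = 1.335 km/s.

Δv₁ = 1.335 km/s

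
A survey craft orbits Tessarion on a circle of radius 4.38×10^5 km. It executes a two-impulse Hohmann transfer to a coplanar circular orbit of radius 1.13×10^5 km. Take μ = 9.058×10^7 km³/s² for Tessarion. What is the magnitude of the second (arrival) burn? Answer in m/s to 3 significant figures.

Δv₂ = 7390 m/s

Semi-major axis of the transfer orbit: a_t = (4.380×10^5 + 1.130×10^5)/2 = 2.755×10^5 km.
Circular speed at r = 1.130×10^5 km: v_c = √(μ/r) = 28.3124 km/s.
Vis-viva on the transfer ellipse at r = 1.130×10^5 km gives v_t = √[μ(2/r − 1/a_t)] = 35.6988 km/s.
Δv₂ = |v_t − v_c| = |35.6988 − 28.3124| = 7.386 km/s.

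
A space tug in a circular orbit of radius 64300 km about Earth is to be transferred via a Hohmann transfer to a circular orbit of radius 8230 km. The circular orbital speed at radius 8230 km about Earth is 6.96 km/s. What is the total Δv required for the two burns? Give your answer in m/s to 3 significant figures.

From the circular-orbit relation v² = μ/r at r = 8230 km: μ = v²r = (6.96)² × 8230 = 3.98674×10^5 km³/s².
The Hohmann ellipse has a_t = (r₁ + r₂)/2 = 36265 km.
At r₁ the circular-orbit speed is v₁ = √(μ/r₁) = 2.49002 km/s.
On the transfer ellipse at r₁, vis-viva equation gives v_a = √[μ(2/r₁ − 1/a_t)] = 1.18620 km/s.
First burn Δv₁ = |v_a − v₁| = 1.303820 km/s.
At r₂, v₂ = √(μ/r₂) = 6.960000 km/s.
Transfer-orbit speed at r₂: v_p = √[μ(2/r₂ − 1/a_t)] = 9.267677 km/s.
Second burn Δv₂ = |v₂ − v_p| = 2.307677 km/s.
Δv = Δv₁ + Δv₂ = 1.303820 + 2.307677 = 3.611 km/s.

Δv = 3610 m/s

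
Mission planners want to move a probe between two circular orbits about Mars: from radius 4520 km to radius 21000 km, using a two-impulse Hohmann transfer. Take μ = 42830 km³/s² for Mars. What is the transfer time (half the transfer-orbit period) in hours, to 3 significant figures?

t = 6.08 hours

The Hohmann ellipse has a_t = (r₁ + r₂)/2 = 12760 km.
Transfer time t = π√(a_t³/μ) = π√((12760)³ / 42830) = 21880 s.
Converting: 21880 s ÷ 3600 s/hour = 6.08 hours.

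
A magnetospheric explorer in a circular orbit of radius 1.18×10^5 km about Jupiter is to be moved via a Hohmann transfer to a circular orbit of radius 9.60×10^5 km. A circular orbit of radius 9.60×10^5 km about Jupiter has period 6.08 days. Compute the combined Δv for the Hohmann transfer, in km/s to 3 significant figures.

Δv = 17.1 km/s

From Kepler's third law T² = 4π²r³/μ at r = 9.60×10^5 km, T = 6.08 days = 6.08 × 86400 s = 5.25312×10^5 s: μ = 4π²r³/T² = 1.26572×10^8 km³/s².
Semi-major axis of the transfer orbit: a_t = (1.180×10^5 + 9.600×10^5)/2 = 5.390×10^5 km.
Circular speed at r₁: v₁ = √(μ/r₁) = √(1.26572×10^8/1.180×10^5) = 32.75 km/s.
Transfer-orbit speed at r₁ (vis-viva): v_p = √[μ(2/r₁ − 1/a_t)] = 43.71 km/s.
First burn Δv₁ = |v_p − v₁| = 10.96 km/s.
Circular speed at r₂: v₂ = √(μ/r₂) = 11.4824 km/s.
Transfer-orbit speed at r₂: v_a = √[μ(2/r₂ − 1/a_t)] = 5.37255 km/s.
Second burn Δv₂ = |v₂ − v_a| = 6.110 km/s.
Δv = Δv₁ + Δv₂ = 10.96 + 6.110 = 17.07 km/s.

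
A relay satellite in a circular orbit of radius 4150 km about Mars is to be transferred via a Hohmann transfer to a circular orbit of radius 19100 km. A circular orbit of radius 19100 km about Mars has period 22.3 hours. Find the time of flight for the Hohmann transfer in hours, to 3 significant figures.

t = 5.29 hours

From Kepler's third law T² = 4π²r³/μ at r = 19100 km, T = 22.3 hours = 22.3 × 3600 s = 80280 s: μ = 4π²r³/T² = 42682.0 km³/s².
The Hohmann ellipse has a_t = (r₁ + r₂)/2 = 11625 km.
By Kepler's third law the transfer-orbit period is T = 2π√(a_t³/μ), so t = T/2 = 19060 s.
Converting: 19060 s ÷ 3600 s/hour = 5.29 hours.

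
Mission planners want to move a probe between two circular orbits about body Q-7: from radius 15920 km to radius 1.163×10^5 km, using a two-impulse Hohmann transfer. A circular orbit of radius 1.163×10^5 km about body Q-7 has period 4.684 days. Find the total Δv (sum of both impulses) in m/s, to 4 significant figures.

Δv = 2512 m/s

From Kepler's third law T² = 4π²r³/μ at r = 1.163×10^5 km, T = 4.684 days = 4.684 × 86400 s = 4.046976×10^5 s: μ = 4π²r³/T² = 3.79173×10^5 km³/s².
Transfer-ellipse semi-major axis a_t = (r₁ + r₂)/2 = (15920 + 1.163×10^5)/2 = 66110 km.
At r₁ the circular-orbit speed is v₁ = √(μ/r₁) = 4.8803 km/s.
On the transfer ellipse at r₁, v² = μ(2/r − 1/a) gives v_p = √[μ(2/r₁ − 1/a_t)] = 6.4730 km/s.
First burn Δv₁ = |v_p − v₁| = 1.5927 km/s.
At r₂, v₂ = √(μ/r₂) = 1.80563 km/s.
Transfer-orbit speed at r₂: v_a = √[μ(2/r₂ − 1/a_t)] = 0.886068 km/s.
Second burn Δv₂ = |v₂ − v_a| = 0.91956 km/s.
Total Δv = Δv₁ + Δv₂ = 2.512 km/s.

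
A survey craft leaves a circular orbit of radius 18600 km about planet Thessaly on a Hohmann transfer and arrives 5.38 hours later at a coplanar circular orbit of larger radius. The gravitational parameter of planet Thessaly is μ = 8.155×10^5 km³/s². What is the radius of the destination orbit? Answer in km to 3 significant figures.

r₂ = 44200 km

Transfer time t = 5.38 hours = 19368 s, and t = π√(a_t³/μ).
So a_t = (μ t²/π²)^(1/3) = (8.155×10^5 × (19368)² / π²)^(1/3) = 31412 km.
Since a_t = (r₁ + r₂)/2, r₂ = 2a_t − r₁ = 2×31412 − 18600 = 44224 km.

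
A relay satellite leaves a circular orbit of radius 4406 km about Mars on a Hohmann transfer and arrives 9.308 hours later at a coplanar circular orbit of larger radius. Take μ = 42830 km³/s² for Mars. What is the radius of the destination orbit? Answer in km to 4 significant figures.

r₂ = 29500 km

Transfer time t = 9.308 hours = 33508.8 s, and t = π√(a_t³/μ).
So a_t = (μ t²/π²)^(1/3) = (42830 × (33508.8)² / π²)^(1/3) = 16953 km.
Since a_t = (r₁ + r₂)/2, r₂ = 2a_t − r₁ = 2×16953 − 4406 = 29500 km.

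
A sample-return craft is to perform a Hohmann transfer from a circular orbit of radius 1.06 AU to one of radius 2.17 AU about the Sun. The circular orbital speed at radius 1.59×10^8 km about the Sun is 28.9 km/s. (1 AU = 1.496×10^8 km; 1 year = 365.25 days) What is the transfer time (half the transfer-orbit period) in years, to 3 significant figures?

From the circular-orbit relation v² = μ/r at r = 1.59×10^8 km: μ = v²r = (28.9)² × 1.59×10^8 = 1.32798×10^11 km³/s².
In km: r₁ = 1.06 × 1.496×10^8 = 1.58576×10^8 km; r₂ = 2.17 × 1.496×10^8 = 3.24632×10^8 km.
Transfer-ellipse semi-major axis a_t = (r₁ + r₂)/2 = (1.58576×10^8 + 3.24632×10^8)/2 = 2.41604×10^8 km.
By Kepler's third law the transfer-orbit period is T = 2π√(a_t³/μ), so t = T/2 = 3.237×10^7 s.
Converting: 3.237×10^7 s ÷ 3.15576×10^7 s/year (365.25 × 86400) = 1.03 years.

t = 1.03 years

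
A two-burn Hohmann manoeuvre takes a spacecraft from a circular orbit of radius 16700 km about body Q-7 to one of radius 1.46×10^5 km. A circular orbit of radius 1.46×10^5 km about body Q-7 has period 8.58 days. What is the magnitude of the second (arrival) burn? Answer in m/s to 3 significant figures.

From Kepler's third law T² = 4π²r³/μ at r = 1.46×10^5 km, T = 8.58 days = 8.58 × 86400 s = 7.41312×10^5 s: μ = 4π²r³/T² = 2.23571×10^5 km³/s².
The Hohmann ellipse has a_t = (r₁ + r₂)/2 = 81350 km.
Circular speed at r = 1.460×10^5 km: v_c = √(μ/r) = 1.2375 km/s.
Transfer-orbit speed at the same r (vis-viva, a = a_t): v_t = √[μ(2/r − 1/a_t)] = 0.56067 km/s.
Δv₂ = |v_t − v_c| = |0.56067 − 1.2375| = 0.6768 km/s.

Δv₂ = 677 m/s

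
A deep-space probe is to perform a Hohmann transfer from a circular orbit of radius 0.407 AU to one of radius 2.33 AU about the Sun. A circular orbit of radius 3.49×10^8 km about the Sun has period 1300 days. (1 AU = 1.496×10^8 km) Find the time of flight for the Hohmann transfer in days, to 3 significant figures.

t = 292 days

From Kepler's third law T² = 4π²r³/μ at r = 3.49×10^8 km, T = 1300 days = 1300 × 86400 s = 1.1232×10^8 s: μ = 4π²r³/T² = 1.33021×10^11 km³/s².
In km: r₁ = 0.407 × 1.496×10^8 = 6.08872×10^7 km; r₂ = 2.33 × 1.496×10^8 = 3.48568×10^8 km.
Semi-major axis of the transfer orbit: a_t = (6.08872×10^7 + 3.48568×10^8)/2 = 2.047276×10^8 km.
Transfer time t = π√(a_t³/μ) = π√((2.047276×10^8)³ / 1.33021×10^11) = 2.523×10^7 s.
Converting: 2.523×10^7 s ÷ 86400 s/day = 292 days.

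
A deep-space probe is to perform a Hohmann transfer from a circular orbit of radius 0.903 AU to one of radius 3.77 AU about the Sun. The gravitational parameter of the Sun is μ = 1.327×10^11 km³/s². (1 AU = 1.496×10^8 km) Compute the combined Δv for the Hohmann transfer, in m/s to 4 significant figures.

Δv = 14270 m/s

In km: r₁ = 0.903 × 1.496×10^8 = 1.350888×10^8 km; r₂ = 3.77 × 1.496×10^8 = 5.63992×10^8 km.
Transfer-ellipse semi-major axis a_t = (r₁ + r₂)/2 = (1.350888×10^8 + 5.63992×10^8)/2 = 3.495404×10^8 km.
Circular speed at r₁: v₁ = √(μ/r₁) = √(1.327×10^11/1.350888×10^8) = 31.34 km/s.
Transfer-orbit speed at r₁ (vis-viva): v_p = √[μ(2/r₁ − 1/a_t)] = 39.81 km/s.
First burn Δv₁ = |v_p − v₁| = 8.470 km/s.
At r₂, v₂ = √(μ/r₂) = 15.339 km/s.
Transfer-orbit speed at r₂: v_a = √[μ(2/r₂ − 1/a_t)] = 9.5359 km/s.
Second burn Δv₂ = |v₂ − v_a| = 5.803 km/s.
Total Δv = Δv₁ + Δv₂ = 14.27 km/s.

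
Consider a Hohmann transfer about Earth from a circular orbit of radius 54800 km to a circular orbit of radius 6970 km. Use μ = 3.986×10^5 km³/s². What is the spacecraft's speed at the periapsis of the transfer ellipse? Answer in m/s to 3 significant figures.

Semi-major axis of the transfer orbit: a_t = (54800 + 6970)/2 = 30885 km.
At periapsis, r = 6970 km.
Vis-viva: v = √[μ(2/r − 1/a_t)] = √[3.986×10^5 × (2/6970 − 1/30885)] = 10.07 km/s.

v = 10100 m/s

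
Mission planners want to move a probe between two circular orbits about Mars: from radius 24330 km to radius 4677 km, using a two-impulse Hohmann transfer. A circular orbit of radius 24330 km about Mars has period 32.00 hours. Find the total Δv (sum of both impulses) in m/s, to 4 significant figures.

Δv = 1467 m/s

From Kepler's third law T² = 4π²r³/μ at r = 24330 km, T = 32.00 hours = 32.00 × 3600 s = 1.152×10^5 s: μ = 4π²r³/T² = 42843.1 km³/s².
Semi-major axis of the transfer orbit: a_t = (24330 + 4677)/2 = 14503.5 km.
At r₁ the circular-orbit speed is v₁ = √(μ/r₁) = 1.327 km/s.
On the transfer ellipse at r₁, vis-viva equation gives v_a = √[μ(2/r₁ − 1/a_t)] = 0.7536 km/s.
First burn Δv₁ = |v_a − v₁| = 0.5734 km/s.
Circular speed at r₂: v₂ = √(μ/r₂) = 3.0266 km/s.
Transfer-orbit speed at r₂: v_p = √[μ(2/r₂ − 1/a_t)] = 3.9200 km/s.
Second burn Δv₂ = |v₂ − v_p| = 0.8934 km/s.
Δv = Δv₁ + Δv₂ = 0.5734 + 0.8934 = 1.467 km/s.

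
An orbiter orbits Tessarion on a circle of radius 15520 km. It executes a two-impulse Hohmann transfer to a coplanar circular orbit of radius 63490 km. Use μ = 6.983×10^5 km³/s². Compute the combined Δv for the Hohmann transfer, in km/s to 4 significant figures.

Δv = 3.034 km/s

The Hohmann ellipse has a_t = (r₁ + r₂)/2 = 39505 km.
Circular speed at r₁: v₁ = √(μ/r₁) = √(6.983×10^5/15520) = 6.708 km/s.
Transfer-orbit speed at r₁ (v² = μ(2/r − 1/a)): v_p = √[μ(2/r₁ − 1/a_t)] = 8.504 km/s.
First burn Δv₁ = |v_p − v₁| = 1.796 km/s.
Circular speed at r₂: v₂ = √(μ/r₂) = 3.3164 km/s.
Transfer-orbit speed at r₂: v_a = √[μ(2/r₂ − 1/a_t)] = 2.0787 km/s.
Second burn Δv₂ = |v₂ − v_a| = 1.238 km/s.
Δv = Δv₁ + Δv₂ = 1.796 + 1.238 = 3.034 km/s.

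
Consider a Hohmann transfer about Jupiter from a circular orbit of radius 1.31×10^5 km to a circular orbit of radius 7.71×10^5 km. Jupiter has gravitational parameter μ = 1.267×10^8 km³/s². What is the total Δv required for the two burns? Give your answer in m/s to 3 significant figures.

Δv = 15500 m/s

Semi-major axis of the transfer orbit: a_t = (1.310×10^5 + 7.710×10^5)/2 = 4.510×10^5 km.
At r₁ the circular-orbit speed is v₁ = √(μ/r₁) = 31.099 km/s.
Transfer-orbit speed at r₁ (vis-viva): v_p = √[μ(2/r₁ − 1/a_t)] = 40.662 km/s.
First burn Δv₁ = |v_p − v₁| = 9.563 km/s.
At r₂, v₂ = √(μ/r₂) = 12.819 km/s.
Transfer-orbit speed at r₂: v_a = √[μ(2/r₂ − 1/a_t)] = 6.9089 km/s.
Second burn Δv₂ = |v₂ − v_a| = 5.910 km/s.
Δv = Δv₁ + Δv₂ = 9.563 + 5.910 = 15.47 km/s.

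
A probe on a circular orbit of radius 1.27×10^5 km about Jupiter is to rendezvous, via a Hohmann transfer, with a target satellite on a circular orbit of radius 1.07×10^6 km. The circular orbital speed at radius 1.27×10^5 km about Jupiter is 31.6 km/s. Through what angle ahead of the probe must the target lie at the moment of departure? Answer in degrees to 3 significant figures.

φ = 105°

From the circular-orbit relation v² = μ/r at r = 1.27×10^5 km: μ = v²r = (31.6)² × 1.27×10^5 = 1.26817×10^8 km³/s².
Transfer-ellipse semi-major axis a_t = (r₁ + r₂)/2 = (1.270×10^5 + 1.070×10^6)/2 = 5.985×10^5 km.
Transfer time t = π√(a_t³/μ) = 1.29169×10^5 s.
Target angular speed ω₂ = √(μ/r₂³) = 1.01745×10^-5 rad/s.
Angle swept by the target during transfer: ω₂·t = 1.3142 rad = 75.30°.
The probe traverses 180° on the transfer ellipse, so the target must lead by 180° − 75.30° = 105°.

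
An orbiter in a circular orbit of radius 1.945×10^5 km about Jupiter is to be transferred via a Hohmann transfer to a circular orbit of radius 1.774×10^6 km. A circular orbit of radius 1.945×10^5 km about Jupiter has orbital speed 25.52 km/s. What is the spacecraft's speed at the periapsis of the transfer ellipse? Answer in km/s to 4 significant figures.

From the circular-orbit relation v² = μ/r at r = 1.945×10^5 km: μ = v²r = (25.52)² × 1.945×10^5 = 1.26672×10^8 km³/s².
The Hohmann ellipse has a_t = (r₁ + r₂)/2 = 9.8425×10^5 km.
At periapsis, r = 1.945×10^5 km.
Vis-viva: v = √[μ(2/r − 1/a_t)] = √[1.26672×10^8 × (2/1.945×10^5 − 1/9.8425×10^5)] = 34.26 km/s.

v = 34.26 km/s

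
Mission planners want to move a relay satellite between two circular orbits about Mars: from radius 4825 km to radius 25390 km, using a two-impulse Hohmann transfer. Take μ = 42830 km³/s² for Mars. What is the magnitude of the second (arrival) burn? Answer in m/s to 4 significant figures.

Δv₂ = 564.8 m/s

Transfer-ellipse semi-major axis a_t = (r₁ + r₂)/2 = (4825 + 25390)/2 = 15107.5 km.
On the circular orbit at r = 25390 km, v_c = √(μ/r) = 1.2988 km/s.
Transfer-orbit speed at the same r (vis-viva, a = a_t): v_t = √[μ(2/r − 1/a_t)] = 0.73400 km/s.
Δv₂ = |v_t − v_c| = |0.73400 − 1.2988| = 0.5648 km/s.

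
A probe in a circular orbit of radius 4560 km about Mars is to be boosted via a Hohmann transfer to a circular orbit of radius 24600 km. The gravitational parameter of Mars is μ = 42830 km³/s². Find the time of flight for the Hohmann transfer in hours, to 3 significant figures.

t = 7.42 hours

The Hohmann ellipse has a_t = (r₁ + r₂)/2 = 14580 km.
Half the transfer-orbit period gives t = π√(a_t³/μ) = 26720 s.
Converting: 26720 s ÷ 3600 s/hour = 7.42 hours.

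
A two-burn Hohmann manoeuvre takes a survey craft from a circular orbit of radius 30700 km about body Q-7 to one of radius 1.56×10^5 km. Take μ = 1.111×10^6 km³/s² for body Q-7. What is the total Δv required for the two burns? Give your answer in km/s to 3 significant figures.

Transfer-ellipse semi-major axis a_t = (r₁ + r₂)/2 = (30700 + 1.560×10^5)/2 = 93350 km.
Circular speed at r₁: v₁ = √(μ/r₁) = √(1.111×10^6/30700) = 6.016 km/s.
On the transfer ellipse at r₁, vis-viva equation gives v_p = √[μ(2/r₁ − 1/a_t)] = 7.777 km/s.
First burn Δv₁ = |v_p − v₁| = 1.761 km/s.
Circular speed at r₂: v₂ = √(μ/r₂) = 2.6687 km/s.
Transfer-orbit speed at r₂: v_a = √[μ(2/r₂ − 1/a_t)] = 1.5304 km/s.
Second burn Δv₂ = |v₂ − v_a| = 1.138 km/s.
Total Δv = Δv₁ + Δv₂ = 2.899 km/s.

Δv = 2.90 km/s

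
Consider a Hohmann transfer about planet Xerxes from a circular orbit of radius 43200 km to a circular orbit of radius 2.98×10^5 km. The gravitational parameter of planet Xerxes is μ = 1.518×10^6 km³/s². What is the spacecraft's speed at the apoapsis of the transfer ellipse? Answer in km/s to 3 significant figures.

v = 1.14 km/s

Semi-major axis of the transfer orbit: a_t = (43200 + 2.980×10^5)/2 = 1.706×10^5 km.
The apoapsis of the transfer ellipse is at r = 2.980×10^5 km.
From the vis-viva equation, v = √[μ(2/r − 1/a_t)] = 1.136 km/s.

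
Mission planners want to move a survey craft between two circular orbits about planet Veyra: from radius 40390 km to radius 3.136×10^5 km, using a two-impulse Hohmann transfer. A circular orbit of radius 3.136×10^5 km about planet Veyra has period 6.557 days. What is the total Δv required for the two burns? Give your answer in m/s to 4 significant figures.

Δv = 5025 m/s

From Kepler's third law T² = 4π²r³/μ at r = 3.136×10^5 km, T = 6.557 days = 6.557 × 86400 s = 5.665248×10^5 s: μ = 4π²r³/T² = 3.79359×10^6 km³/s².
Transfer-ellipse semi-major axis a_t = (r₁ + r₂)/2 = (40390 + 3.136×10^5)/2 = 1.76995×10^5 km.
At r₁ the circular-orbit speed is v₁ = √(μ/r₁) = 9.691435 km/s.
On the transfer ellipse at r₁, v² = μ(2/r − 1/a) gives v_p = √[μ(2/r₁ − 1/a_t)] = 12.90018 km/s.
First burn Δv₁ = |v_p − v₁| = 3.2087 km/s.
Circular speed at r₂: v₂ = √(μ/r₂) = 3.4781 km/s.
Transfer-orbit speed at r₂: v_a = √[μ(2/r₂ − 1/a_t)] = 1.6615 km/s.
Second burn Δv₂ = |v₂ − v_a| = 1.8166 km/s.
Total Δv = Δv₁ + Δv₂ = 5.025 km/s.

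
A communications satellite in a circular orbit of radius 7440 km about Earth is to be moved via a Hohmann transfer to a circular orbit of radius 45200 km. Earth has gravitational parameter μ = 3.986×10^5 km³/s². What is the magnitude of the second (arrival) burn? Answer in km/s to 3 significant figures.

Δv₂ = 1.39 km/s

The Hohmann ellipse has a_t = (r₁ + r₂)/2 = 26320 km.
Circular speed at r = 45200 km: v_c = √(μ/r) = 2.970 km/s.
Transfer-orbit speed at the same r (vis-viva, a = a_t): v_t = √[μ(2/r − 1/a_t)] = 1.579 km/s.
Δv₂ = |v_t − v_c| = |1.579 − 2.970| = 1.391 km/s.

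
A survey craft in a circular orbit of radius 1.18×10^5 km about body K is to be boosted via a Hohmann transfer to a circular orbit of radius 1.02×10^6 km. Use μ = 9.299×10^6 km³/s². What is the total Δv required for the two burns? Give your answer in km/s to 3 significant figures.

Δv = 4.65 km/s

The Hohmann ellipse has a_t = (r₁ + r₂)/2 = 5.690×10^5 km.
Circular speed at r₁: v₁ = √(μ/r₁) = √(9.299×10^6/1.180×10^5) = 8.87722 km/s.
Transfer-orbit speed at r₁ (vis-viva): v_p = √[μ(2/r₁ − 1/a_t)] = 11.8856 km/s.
First burn Δv₁ = |v_p − v₁| = 3.0084 km/s.
At r₂, v₂ = √(μ/r₂) = 3.0194 km/s.
Transfer-orbit speed at r₂: v_a = √[μ(2/r₂ − 1/a_t)] = 1.3750 km/s.
Second burn Δv₂ = |v₂ − v_a| = 1.6444 km/s.
Total Δv = Δv₁ + Δv₂ = 4.653 km/s.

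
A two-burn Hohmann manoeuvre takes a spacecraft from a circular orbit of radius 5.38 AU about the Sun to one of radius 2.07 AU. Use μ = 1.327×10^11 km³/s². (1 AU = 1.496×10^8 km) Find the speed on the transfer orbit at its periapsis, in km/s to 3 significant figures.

In km: r₁ = 5.38 × 1.496×10^8 = 8.04848×10^8 km; r₂ = 2.07 × 1.496×10^8 = 3.09672×10^8 km.
Transfer-ellipse semi-major axis a_t = (r₁ + r₂)/2 = (8.04848×10^8 + 3.09672×10^8)/2 = 5.5726×10^8 km.
At periapsis, r = 3.09672×10^8 km.
Vis-viva: v = √[μ(2/r − 1/a_t)] = √[1.327×10^11 × (2/3.09672×10^8 − 1/5.5726×10^8)] = 24.88 km/s.

v = 24.9 km/s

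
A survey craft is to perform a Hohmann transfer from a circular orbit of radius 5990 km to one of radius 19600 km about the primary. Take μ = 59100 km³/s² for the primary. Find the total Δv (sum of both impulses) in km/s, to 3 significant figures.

Transfer-ellipse semi-major axis a_t = (r₁ + r₂)/2 = (5990 + 19600)/2 = 12795 km.
At r₁ the circular-orbit speed is v₁ = √(μ/r₁) = 3.1411 km/s.
On the transfer ellipse at r₁, vis-viva equation gives v_p = √[μ(2/r₁ − 1/a_t)] = 3.8877 km/s.
First burn Δv₁ = |v_p − v₁| = 0.7466 km/s.
Circular speed at r₂: v₂ = √(μ/r₂) = 1.73646 km/s.
Transfer-orbit speed at r₂: v_a = √[μ(2/r₂ − 1/a_t)] = 1.18812 km/s.
Second burn Δv₂ = |v₂ − v_a| = 0.5483 km/s.
Δv = Δv₁ + Δv₂ = 0.7466 + 0.5483 = 1.295 km/s.

Δv = 1.29 km/s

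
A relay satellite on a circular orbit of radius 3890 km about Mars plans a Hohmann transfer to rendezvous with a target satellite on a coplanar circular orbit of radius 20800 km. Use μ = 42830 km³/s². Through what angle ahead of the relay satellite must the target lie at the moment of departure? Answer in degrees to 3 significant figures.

The Hohmann ellipse has a_t = (r₁ + r₂)/2 = 12345 km.
The half-period of the transfer ellipse is t = π√(a_t³/μ) = 20821.5 s.
Target angular speed ω₂ = √(μ/r₂³) = 6.89889×10^-5 rad/s.
Angle swept by the target during transfer: ω₂·t = 1.43645 rad = 82.30°.
The relay satellite traverses 180° on the transfer ellipse, so the target must lead by 180° − 82.30° = 97.7°.

φ = 97.7°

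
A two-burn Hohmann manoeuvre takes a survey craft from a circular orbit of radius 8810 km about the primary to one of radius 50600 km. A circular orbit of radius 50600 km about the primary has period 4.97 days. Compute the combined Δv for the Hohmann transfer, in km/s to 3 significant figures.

From Kepler's third law T² = 4π²r³/μ at r = 50600 km, T = 4.97 days = 4.97 × 86400 s = 4.29408×10^5 s: μ = 4π²r³/T² = 27737.7 km³/s².
Transfer-ellipse semi-major axis a_t = (r₁ + r₂)/2 = (8810 + 50600)/2 = 29705 km.
Circular speed at r₁: v₁ = √(μ/r₁) = √(27737.7/8810) = 1.774384 km/s.
Transfer-orbit speed at r₁ (vis-viva): v_p = √[μ(2/r₁ − 1/a_t)] = 2.315837 km/s.
First burn Δv₁ = |v_p − v₁| = 0.54145 km/s.
At r₂, v₂ = √(μ/r₂) = 0.74039 km/s.
Transfer-orbit speed at r₂: v_a = √[μ(2/r₂ − 1/a_t)] = 0.40321 km/s.
Second burn Δv₂ = |v₂ − v_a| = 0.33718 km/s.
Δv = Δv₁ + Δv₂ = 0.54145 + 0.33718 = 0.8786 km/s.

Δv = 0.879 km/s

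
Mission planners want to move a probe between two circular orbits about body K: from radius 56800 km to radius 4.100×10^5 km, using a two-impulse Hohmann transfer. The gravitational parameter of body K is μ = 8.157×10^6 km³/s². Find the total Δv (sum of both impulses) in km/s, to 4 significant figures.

The Hohmann ellipse has a_t = (r₁ + r₂)/2 = 2.334×10^5 km.
Circular speed at r₁: v₁ = √(μ/r₁) = √(8.157×10^6/56800) = 11.984 km/s.
Transfer-orbit speed at r₁ (v² = μ(2/r − 1/a)): v_p = √[μ(2/r₁ − 1/a_t)] = 15.883 km/s.
First burn Δv₁ = |v_p − v₁| = 3.899 km/s.
Circular speed at r₂: v₂ = √(μ/r₂) = 4.460 km/s.
Transfer-orbit speed at r₂: v_a = √[μ(2/r₂ − 1/a_t)] = 2.200 km/s.
Second burn Δv₂ = |v₂ − v_a| = 2.260 km/s.
Total Δv = Δv₁ + Δv₂ = 6.159 km/s.

Δv = 6.159 km/s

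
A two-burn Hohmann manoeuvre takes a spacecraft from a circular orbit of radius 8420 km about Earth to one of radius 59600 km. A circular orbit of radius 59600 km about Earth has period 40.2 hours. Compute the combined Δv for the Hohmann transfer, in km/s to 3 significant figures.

Δv = 3.53 km/s

From Kepler's third law T² = 4π²r³/μ at r = 59600 km, T = 40.2 hours = 40.2 × 3600 s = 1.4472×10^5 s: μ = 4π²r³/T² = 3.99063×10^5 km³/s².
The Hohmann ellipse has a_t = (r₁ + r₂)/2 = 34010 km.
Circular speed at r₁: v₁ = √(μ/r₁) = √(3.99063×10^5/8420) = 6.884 km/s.
On the transfer ellipse at r₁, vis-viva equation gives v_p = √[μ(2/r₁ − 1/a_t)] = 9.113 km/s.
First burn Δv₁ = |v_p − v₁| = 2.229 km/s.
Circular speed at r₂: v₂ = √(μ/r₂) = 2.588 km/s.
Transfer-orbit speed at r₂: v_a = √[μ(2/r₂ − 1/a_t)] = 1.288 km/s.
Second burn Δv₂ = |v₂ − v_a| = 1.300 km/s.
Total Δv = Δv₁ + Δv₂ = 3.529 km/s.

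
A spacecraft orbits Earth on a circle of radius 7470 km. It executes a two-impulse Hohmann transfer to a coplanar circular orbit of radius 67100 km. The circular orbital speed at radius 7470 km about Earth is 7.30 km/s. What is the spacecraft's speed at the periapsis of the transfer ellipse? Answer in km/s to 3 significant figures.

From the circular-orbit relation v² = μ/r at r = 7470 km: μ = v²r = (7.30)² × 7470 = 3.98076×10^5 km³/s².
The Hohmann ellipse has a_t = (r₁ + r₂)/2 = 37285 km.
At periapsis, r = 7470 km.
Vis-viva: v = √[μ(2/r − 1/a_t)] = √[3.98076×10^5 × (2/7470 − 1/37285)] = 9.793 km/s.

v = 9.79 km/s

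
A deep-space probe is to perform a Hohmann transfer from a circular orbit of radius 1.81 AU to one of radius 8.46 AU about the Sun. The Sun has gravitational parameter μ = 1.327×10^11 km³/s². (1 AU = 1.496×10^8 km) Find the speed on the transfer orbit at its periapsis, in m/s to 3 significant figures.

v = 28400 m/s

In km: r₁ = 1.81 × 1.496×10^8 = 2.70776×10^8 km; r₂ = 8.46 × 1.496×10^8 = 1.265616×10^9 km.
Transfer-ellipse semi-major axis a_t = (r₁ + r₂)/2 = (2.70776×10^8 + 1.265616×10^9)/2 = 7.68196×10^8 km.
The periapsis of the transfer ellipse is at r = 2.70776×10^8 km.
From the vis-viva equation, v = √[μ(2/r − 1/a_t)] = 28.41 km/s.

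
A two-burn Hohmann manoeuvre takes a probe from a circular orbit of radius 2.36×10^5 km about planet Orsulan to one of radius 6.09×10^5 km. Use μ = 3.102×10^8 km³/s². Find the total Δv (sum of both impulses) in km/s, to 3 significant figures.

Δv = 13.0 km/s

The Hohmann ellipse has a_t = (r₁ + r₂)/2 = 4.225×10^5 km.
At r₁ the circular-orbit speed is v₁ = √(μ/r₁) = 36.255 km/s.
Transfer-orbit speed at r₁ (vis-viva): v_p = √[μ(2/r₁ − 1/a_t)] = 43.527 km/s.
First burn Δv₁ = |v_p − v₁| = 7.272 km/s.
Circular speed at r₂: v₂ = √(μ/r₂) = 22.569 km/s.
Transfer-orbit speed at r₂: v_a = √[μ(2/r₂ − 1/a_t)] = 16.868 km/s.
Second burn Δv₂ = |v₂ − v_a| = 5.701 km/s.
Total Δv = Δv₁ + Δv₂ = 12.97 km/s.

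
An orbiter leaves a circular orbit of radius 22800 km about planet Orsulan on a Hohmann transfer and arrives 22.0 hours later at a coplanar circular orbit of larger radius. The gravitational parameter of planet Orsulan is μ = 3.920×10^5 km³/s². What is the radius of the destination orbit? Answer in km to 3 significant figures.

Transfer time t = 22.0 hours = 79200 s, and t = π√(a_t³/μ).
So a_t = (μ t²/π²)^(1/3) = (3.920×10^5 × (79200)² / π²)^(1/3) = 62923 km.
Since a_t = (r₁ + r₂)/2, r₂ = 2a_t − r₁ = 2×62923 − 22800 = 1.03046×10^5 km.

r₂ = 1.03×10^5 km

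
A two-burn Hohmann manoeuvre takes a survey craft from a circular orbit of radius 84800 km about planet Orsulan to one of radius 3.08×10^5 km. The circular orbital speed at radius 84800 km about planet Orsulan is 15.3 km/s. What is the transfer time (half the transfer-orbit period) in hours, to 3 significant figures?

From the circular-orbit relation v² = μ/r at r = 84800 km: μ = v²r = (15.3)² × 84800 = 1.98508×10^7 km³/s².
The Hohmann ellipse has a_t = (r₁ + r₂)/2 = 1.964×10^5 km.
Transfer time t = π√(a_t³/μ) = π√((1.964×10^5)³ / 1.98508×10^7) = 61370 s.
Converting: 61370 s ÷ 3600 s/hour = 17.0 hours.

t = 17.0 hours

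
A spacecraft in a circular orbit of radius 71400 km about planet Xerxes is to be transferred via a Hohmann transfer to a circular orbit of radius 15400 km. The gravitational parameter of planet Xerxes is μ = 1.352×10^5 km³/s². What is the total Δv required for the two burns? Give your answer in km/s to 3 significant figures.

Semi-major axis of the transfer orbit: a_t = (71400 + 15400)/2 = 43400 km.
At r₁ the circular-orbit speed is v₁ = √(μ/r₁) = 1.3761 km/s.
On the transfer ellipse at r₁, vis-viva gives v_a = √[μ(2/r₁ − 1/a_t)] = 0.81970 km/s.
First burn Δv₁ = |v_a − v₁| = 0.5564 km/s.
Circular speed at r₂: v₂ = √(μ/r₂) = 2.96297 km/s.
Transfer-orbit speed at r₂: v_p = √[μ(2/r₂ − 1/a_t)] = 3.80043 km/s.
Second burn Δv₂ = |v₂ − v_p| = 0.8375 km/s.
Total Δv = Δv₁ + Δv₂ = 1.394 km/s.

Δv = 1.39 km/s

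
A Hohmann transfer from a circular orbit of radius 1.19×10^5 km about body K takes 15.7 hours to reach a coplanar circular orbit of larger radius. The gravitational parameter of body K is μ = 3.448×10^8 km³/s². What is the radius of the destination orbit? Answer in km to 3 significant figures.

Transfer time t = 15.7 hours = 56520 s, and t = π√(a_t³/μ).
So a_t = (μ t²/π²)^(1/3) = (3.448×10^8 × (56520)² / π²)^(1/3) = 4.8146×10^5 km.
Since a_t = (r₁ + r₂)/2, r₂ = 2a_t − r₁ = 2×4.8146×10^5 − 1.190×10^5 = 8.4392×10^5 km.

r₂ = 8.44×10^5 km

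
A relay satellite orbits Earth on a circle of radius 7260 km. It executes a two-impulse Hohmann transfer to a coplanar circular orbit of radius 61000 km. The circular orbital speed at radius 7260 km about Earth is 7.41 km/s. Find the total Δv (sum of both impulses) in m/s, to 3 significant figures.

Δv = 3870 m/s

From the circular-orbit relation v² = μ/r at r = 7260 km: μ = v²r = (7.41)² × 7260 = 3.98633×10^5 km³/s².
Semi-major axis of the transfer orbit: a_t = (7260 + 61000)/2 = 34130 km.
At r₁ the circular-orbit speed is v₁ = √(μ/r₁) = 7.4100 km/s.
On the transfer ellipse at r₁, vis-viva equation gives v_p = √[μ(2/r₁ − 1/a_t)] = 9.9064 km/s.
First burn Δv₁ = |v_p − v₁| = 2.4964 km/s.
At r₂, v₂ = √(μ/r₂) = 2.55636 km/s.
Transfer-orbit speed at r₂: v_a = √[μ(2/r₂ − 1/a_t)] = 1.17902 km/s.
Second burn Δv₂ = |v₂ − v_a| = 1.3773 km/s.
Total Δv = Δv₁ + Δv₂ = 3.874 km/s.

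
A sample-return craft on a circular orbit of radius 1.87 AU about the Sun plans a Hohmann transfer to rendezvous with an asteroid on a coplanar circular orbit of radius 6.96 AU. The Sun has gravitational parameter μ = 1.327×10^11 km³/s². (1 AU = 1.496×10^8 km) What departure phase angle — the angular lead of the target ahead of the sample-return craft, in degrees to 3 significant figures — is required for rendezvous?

In km: r₁ = 1.87 × 1.496×10^8 = 2.79752×10^8 km; r₂ = 6.96 × 1.496×10^8 = 1.041216×10^9 km.
Semi-major axis of the transfer orbit: a_t = (2.79752×10^8 + 1.041216×10^9)/2 = 6.60484×10^8 km.
Transfer time t = π√(a_t³/μ) = 1.4639×10^8 s.
Target angular speed ω₂ = √(μ/r₂³) = 1.0842×10^-8 rad/s.
Angle swept by the target during transfer: ω₂·t = 1.5872 rad = 90.94°.
The sample-return craft traverses 180° on the transfer ellipse, so the target must lead by 180° − 90.94° = 89.1°.

φ = 89.1°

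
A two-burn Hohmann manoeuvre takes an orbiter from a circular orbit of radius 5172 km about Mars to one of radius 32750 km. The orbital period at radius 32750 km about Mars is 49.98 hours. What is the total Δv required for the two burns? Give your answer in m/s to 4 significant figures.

From Kepler's third law T² = 4π²r³/μ at r = 32750 km, T = 49.98 hours = 49.98 × 3600 s = 1.79928×10^5 s: μ = 4π²r³/T² = 42834.7 km³/s².
Semi-major axis of the transfer orbit: a_t = (5172 + 32750)/2 = 18961 km.
Circular speed at r₁: v₁ = √(μ/r₁) = √(42834.7/5172) = 2.8779 km/s.
On the transfer ellipse at r₁, vis-viva gives v_p = √[μ(2/r₁ − 1/a_t)] = 3.7822 km/s.
First burn Δv₁ = |v_p − v₁| = 0.9043 km/s.
Circular speed at r₂: v₂ = √(μ/r₂) = 1.14365 km/s.
Transfer-orbit speed at r₂: v_a = √[μ(2/r₂ − 1/a_t)] = 0.597298 km/s.
Second burn Δv₂ = |v₂ − v_a| = 0.5464 km/s.
Δv = Δv₁ + Δv₂ = 0.9043 + 0.5464 = 1.451 km/s.

Δv = 1451 m/s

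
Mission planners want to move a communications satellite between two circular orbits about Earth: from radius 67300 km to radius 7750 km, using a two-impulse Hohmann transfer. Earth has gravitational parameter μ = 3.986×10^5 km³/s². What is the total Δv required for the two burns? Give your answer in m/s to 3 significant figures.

Δv = 3760 m/s

Semi-major axis of the transfer orbit: a_t = (67300 + 7750)/2 = 37525 km.
Circular speed at r₁: v₁ = √(μ/r₁) = √(3.986×10^5/67300) = 2.4337 km/s.
Transfer-orbit speed at r₁ (vis-viva equation): v_a = √[μ(2/r₁ − 1/a_t)] = 1.1060 km/s.
First burn Δv₁ = |v_a − v₁| = 1.3277 km/s.
At r₂, v₂ = √(μ/r₂) = 7.1716 km/s.
Transfer-orbit speed at r₂: v_p = √[μ(2/r₂ − 1/a_t)] = 9.6043 km/s.
Second burn Δv₂ = |v₂ − v_p| = 2.4327 km/s.
Total Δv = Δv₁ + Δv₂ = 3.760 km/s.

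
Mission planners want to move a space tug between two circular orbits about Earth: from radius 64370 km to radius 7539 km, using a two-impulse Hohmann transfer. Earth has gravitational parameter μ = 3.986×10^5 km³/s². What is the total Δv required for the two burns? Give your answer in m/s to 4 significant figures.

Δv = 3807 m/s

Semi-major axis of the transfer orbit: a_t = (64370 + 7539)/2 = 35954.5 km.
Circular speed at r₁: v₁ = √(μ/r₁) = √(3.986×10^5/64370) = 2.488 km/s.
Transfer-orbit speed at r₁ (vis-viva equation): v_a = √[μ(2/r₁ − 1/a_t)] = 1.139 km/s.
First burn Δv₁ = |v_a − v₁| = 1.349 km/s.
At r₂, v₂ = √(μ/r₂) = 7.271 km/s.
Transfer-orbit speed at r₂: v_p = √[μ(2/r₂ − 1/a_t)] = 9.729 km/s.
Second burn Δv₂ = |v₂ − v_p| = 2.458 km/s.
Total Δv = Δv₁ + Δv₂ = 3.807 km/s.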